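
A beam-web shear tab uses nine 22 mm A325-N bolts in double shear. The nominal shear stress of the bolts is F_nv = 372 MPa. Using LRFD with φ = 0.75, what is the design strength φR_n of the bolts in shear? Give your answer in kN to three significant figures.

1910 kN

A_b = π × 22² / 4 = 380.1 mm².
R_n = F_nv · A_b · n · n_s = 372 × 380.1 × 9 × 2 / 1000 = 2545 kN.
Design strength φR_n = 0.75 × 2545 = 1910 kN.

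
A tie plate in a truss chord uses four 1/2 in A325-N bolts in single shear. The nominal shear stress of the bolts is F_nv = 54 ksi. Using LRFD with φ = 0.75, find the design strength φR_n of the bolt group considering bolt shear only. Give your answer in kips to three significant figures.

A_b = π × 0.5² / 4 = 0.1963 in².
R_n = F_nv · A_b · n · n_s = 54 × 0.1963 × 4 × 1 = 42.41 kips.
Design strength φR_n = 0.75 × 42.41 = 31.8 kips.

31.8 kips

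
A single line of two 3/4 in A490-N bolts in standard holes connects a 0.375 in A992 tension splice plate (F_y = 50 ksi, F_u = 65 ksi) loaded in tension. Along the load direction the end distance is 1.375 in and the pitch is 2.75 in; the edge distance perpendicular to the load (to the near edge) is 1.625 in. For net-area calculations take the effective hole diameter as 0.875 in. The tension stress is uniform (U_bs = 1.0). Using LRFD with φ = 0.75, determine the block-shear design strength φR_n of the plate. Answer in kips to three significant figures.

52.6 kips

Shear plane L_v = 1.375 + 1·2.75 = 4.125 in; A_gv = 4.125 × 0.375 = 1.547 in².
A_nv = (4.125 − 1.5·0.875) × 0.375 = 1.055 in².
A_nt = (1.625 − 0.5·0.875) × 0.375 = 0.4453 in².
0.6 F_u A_nv = 41.13 kips; 0.6 F_y A_gv = 46.41 kips → shear rupture governs the shear term.
R_n = 41.13 + 1.0 × 65 × 0.4453 = 70.08 kips.
Design strength φR_n = 0.75 × 70.08 = 52.6 kips.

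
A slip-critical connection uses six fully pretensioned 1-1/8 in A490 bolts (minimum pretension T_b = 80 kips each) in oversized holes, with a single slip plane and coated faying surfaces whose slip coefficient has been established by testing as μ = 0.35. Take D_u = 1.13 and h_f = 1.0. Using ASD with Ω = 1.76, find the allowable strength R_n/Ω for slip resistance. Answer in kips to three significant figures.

108 kips

R_n = μ · D_u · h_f · T_b · n_s · n_b = 0.35 × 1.13 × 1.0 × 80 × 1 × 6 = 189.8 kips.
Allowable strength R_n/Ω = 189.8 / 1.76 = 108 kips.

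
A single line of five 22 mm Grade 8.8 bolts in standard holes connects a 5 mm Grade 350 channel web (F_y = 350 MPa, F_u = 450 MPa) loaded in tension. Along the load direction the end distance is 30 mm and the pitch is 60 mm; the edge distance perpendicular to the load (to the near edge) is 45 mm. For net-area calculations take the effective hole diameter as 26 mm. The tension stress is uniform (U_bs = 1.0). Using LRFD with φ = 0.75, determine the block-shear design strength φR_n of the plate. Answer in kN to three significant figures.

Shear plane L_v = 30 + 4·60 = 270 mm; A_gv = 270 × 5 = 1350 mm².
A_nv = (270 − 4.5·26) × 5 = 765 mm².
A_nt = (45 − 0.5·26) × 5 = 160 mm².
0.6 F_u A_nv = 206.6 kN; 0.6 F_y A_gv = 283.5 kN → shear rupture governs the shear term.
R_n = 206.6 + 1.0 × 450 × 160 / 1000 = 278.6 kN.
Design strength φR_n = 0.75 × 278.6 = 209 kN.

209 kN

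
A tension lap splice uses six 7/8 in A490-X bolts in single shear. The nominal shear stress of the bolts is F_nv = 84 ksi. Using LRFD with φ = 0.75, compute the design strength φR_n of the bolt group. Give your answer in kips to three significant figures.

227 kips

A_b = π × 0.875² / 4 = 0.6013 in².
R_n = F_nv · A_b · n · n_s = 84 × 0.6013 × 6 × 1 = 303.1 kips.
Design strength φR_n = 0.75 × 303.1 = 227 kips.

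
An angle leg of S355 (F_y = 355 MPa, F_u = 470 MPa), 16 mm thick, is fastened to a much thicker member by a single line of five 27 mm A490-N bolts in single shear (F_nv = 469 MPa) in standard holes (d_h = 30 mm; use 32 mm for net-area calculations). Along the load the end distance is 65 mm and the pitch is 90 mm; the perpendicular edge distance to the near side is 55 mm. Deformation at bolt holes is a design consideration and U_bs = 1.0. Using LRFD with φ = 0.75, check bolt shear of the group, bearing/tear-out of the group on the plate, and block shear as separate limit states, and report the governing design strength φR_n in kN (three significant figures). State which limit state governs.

1010 kN (bolt shear governs)

Bolt shear: A_b = π·27²/4 = 572.6 mm²; R_n = 469 × 572.6 × 5 × 1 / 1000 = 1343 kN → 0.75 × 1343 = 1010 kN.
Bearing: edge l_c = 50, r_n = 451.2 kN; interior l_c = 60, r_n = 487.3 kN; R_n = 451.2 + 4·487.3 = 2400 kN → 1800 kN.
Block shear: A_gv = 6800, A_nv = 4496, A_nt = 624 mm²; R_n = min(0.6F_uA_nv, 0.6F_yA_gv) + U_bs·F_u·A_nt = 1561 kN → 1170 kN.
Bolt shear governs: 1010 kN.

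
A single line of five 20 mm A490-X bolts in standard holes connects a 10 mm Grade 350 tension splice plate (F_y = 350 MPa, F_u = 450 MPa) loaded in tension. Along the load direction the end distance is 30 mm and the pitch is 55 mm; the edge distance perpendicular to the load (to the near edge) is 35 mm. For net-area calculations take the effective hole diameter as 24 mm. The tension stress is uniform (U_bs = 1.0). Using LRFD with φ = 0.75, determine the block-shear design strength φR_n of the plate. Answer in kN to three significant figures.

365 kN

Shear plane L_v = 30 + 4·55 = 250 mm; A_gv = 250 × 10 = 2500 mm².
A_nv = (250 − 4.5·24) × 10 = 1420 mm².
A_nt = (35 − 0.5·24) × 10 = 230 mm².
0.6 F_u A_nv = 383.4 kN; 0.6 F_y A_gv = 525 kN → shear rupture governs the shear term.
R_n = 383.4 + 1.0 × 450 × 230 / 1000 = 486.9 kN.
Design strength φR_n = 0.75 × 486.9 = 365 kN.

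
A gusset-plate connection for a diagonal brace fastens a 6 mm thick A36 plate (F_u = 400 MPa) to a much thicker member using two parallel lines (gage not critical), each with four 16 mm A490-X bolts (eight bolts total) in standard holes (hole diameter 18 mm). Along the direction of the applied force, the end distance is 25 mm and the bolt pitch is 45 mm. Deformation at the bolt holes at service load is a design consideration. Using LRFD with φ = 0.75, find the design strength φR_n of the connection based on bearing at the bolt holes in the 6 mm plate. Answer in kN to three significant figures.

419 kN

Per bolt r_n = 1.2 l_c t F_u ≤ 2.4 d t F_u; upper limit = 2.4 × 16 × 6 × 400 / 1000 = 92.16 kN.
Edge bolt: l_c = 25 − 18/2 = 16 mm → 1.2 × 16 × 6 × 400 / 1000 = 46.08 → r_n = 46.08 kN.
Interior bolts: l_c = 45 − 18 = 27 mm → 1.2 × 27 × 6 × 400 / 1000 = 77.76 → r_n = 77.76 kN.
R_n = 2 × 46.08 + 6 × 77.76 = 558.7 kN.
Design strength φR_n = 0.75 × 558.7 = 419 kN.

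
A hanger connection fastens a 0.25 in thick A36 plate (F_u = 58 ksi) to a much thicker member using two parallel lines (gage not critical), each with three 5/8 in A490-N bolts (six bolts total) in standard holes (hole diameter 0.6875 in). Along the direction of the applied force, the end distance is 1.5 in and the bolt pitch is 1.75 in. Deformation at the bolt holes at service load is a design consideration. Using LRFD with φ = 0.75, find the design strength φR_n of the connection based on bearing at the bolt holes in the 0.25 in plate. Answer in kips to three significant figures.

85.6 kips

Per bolt r_n = 1.2 l_c t F_u ≤ 2.4 d t F_u; upper limit = 2.4 × 0.625 × 0.25 × 58 = 21.75 kips.
Edge bolt: l_c = 1.5 − 0.6875/2 = 1.156 in → 1.2 × 1.156 × 0.25 × 58 = 20.12 → r_n = 20.12 kips.
Interior bolts: l_c = 1.75 − 0.6875 = 1.062 in → 1.2 × 1.062 × 0.25 × 58 = 18.49 → r_n = 18.49 kips.
R_n = 2 × 20.12 + 4 × 18.49 = 114.2 kips.
Design strength φR_n = 0.75 × 114.2 = 85.6 kips.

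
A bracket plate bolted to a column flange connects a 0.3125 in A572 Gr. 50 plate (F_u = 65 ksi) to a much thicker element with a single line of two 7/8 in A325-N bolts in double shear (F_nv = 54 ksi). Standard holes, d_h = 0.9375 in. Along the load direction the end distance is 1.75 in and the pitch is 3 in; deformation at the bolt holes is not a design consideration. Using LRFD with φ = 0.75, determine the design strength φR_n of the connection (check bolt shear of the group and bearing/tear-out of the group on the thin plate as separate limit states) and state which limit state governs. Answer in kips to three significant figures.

Bolt shear: A_b = π·0.875²/4 = 0.6013 in²; R_n = 54 × 0.6013 × 2 × 2 = 129.9 kips → 0.75 × 129.9 = 97.4 kips.
Bearing (1.5 l_c t F_u ≤ 3.0 d t F_u): upper limit = 3.0·0.875·0.3125·65 = 53.32 kips.
  Edge l_c = 1.75 − 0.9375/2 = 1.281 → r_n = 39.04 kips; interior l_c = 3 − 0.9375 = 2.062 → r_n = 53.32 kips.
  R_n,bearing = 1·39.04 + 1·53.32 = 92.36 kips → 0.75 × 92.36 = 69.3 kips.
Bearing governs: 69.3 kips.

69.3 kips (bearing governs)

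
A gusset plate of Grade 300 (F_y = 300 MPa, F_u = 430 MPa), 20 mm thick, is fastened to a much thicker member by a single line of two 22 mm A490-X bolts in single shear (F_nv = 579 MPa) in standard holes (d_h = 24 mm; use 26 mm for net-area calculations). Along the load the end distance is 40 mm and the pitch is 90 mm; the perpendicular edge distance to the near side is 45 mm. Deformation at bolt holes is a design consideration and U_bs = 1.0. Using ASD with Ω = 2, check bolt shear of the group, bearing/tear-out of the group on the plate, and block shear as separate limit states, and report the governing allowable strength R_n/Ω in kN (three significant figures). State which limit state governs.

220 kN (bolt shear governs)

Bolt shear: A_b = π·22²/4 = 380.1 mm²; R_n = 579 × 380.1 × 2 × 1 / 1000 = 440.2 kN → 440.2 / 2 = 220 kN.
Bearing: edge l_c = 28, r_n = 289 kN; interior l_c = 66, r_n = 454.1 kN; R_n = 289 + 1·454.1 = 743 kN → 372 kN.
Block shear: A_gv = 2600, A_nv = 1820, A_nt = 640 mm²; R_n = min(0.6F_uA_nv, 0.6F_yA_gv) + U_bs·F_u·A_nt = 743.2 kN → 372 kN.
Bolt shear governs: 220 kN.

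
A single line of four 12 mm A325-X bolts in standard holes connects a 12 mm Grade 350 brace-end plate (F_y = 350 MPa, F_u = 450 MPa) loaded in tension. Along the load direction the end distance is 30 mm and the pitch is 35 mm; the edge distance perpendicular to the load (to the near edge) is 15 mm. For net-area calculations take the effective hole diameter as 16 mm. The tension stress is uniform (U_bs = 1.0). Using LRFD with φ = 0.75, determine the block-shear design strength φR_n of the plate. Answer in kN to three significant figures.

220 kN

Shear plane L_v = 30 + 3·35 = 135 mm; A_gv = 135 × 12 = 1620 mm².
A_nv = (135 − 3.5·16) × 12 = 948 mm².
A_nt = (15 − 0.5·16) × 12 = 84 mm².
0.6 F_u A_nv = 256 kN; 0.6 F_y A_gv = 340.2 kN → shear rupture governs the shear term.
R_n = 256 + 1.0 × 450 × 84 / 1000 = 293.8 kN.
Design strength φR_n = 0.75 × 293.8 = 220 kN.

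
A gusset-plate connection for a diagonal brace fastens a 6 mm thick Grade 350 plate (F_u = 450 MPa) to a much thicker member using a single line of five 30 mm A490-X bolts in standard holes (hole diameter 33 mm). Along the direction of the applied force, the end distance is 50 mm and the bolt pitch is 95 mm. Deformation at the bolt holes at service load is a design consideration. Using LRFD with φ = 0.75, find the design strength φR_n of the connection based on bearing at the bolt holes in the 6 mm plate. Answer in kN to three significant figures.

Per bolt r_n = 1.2 l_c t F_u ≤ 2.4 d t F_u; upper limit = 2.4 × 30 × 6 × 450 / 1000 = 194.4 kN.
Edge bolt: l_c = 50 − 33/2 = 33.5 mm → 1.2 × 33.5 × 6 × 450 / 1000 = 108.5 → r_n = 108.5 kN.
Interior bolts: l_c = 95 − 33 = 62 mm → 1.2 × 62 × 6 × 450 / 1000 = 200.9 → r_n = 194.4 kN.
R_n = 1 × 108.5 + 4 × 194.4 = 886.1 kN.
Design strength φR_n = 0.75 × 886.1 = 665 kN.

665 kN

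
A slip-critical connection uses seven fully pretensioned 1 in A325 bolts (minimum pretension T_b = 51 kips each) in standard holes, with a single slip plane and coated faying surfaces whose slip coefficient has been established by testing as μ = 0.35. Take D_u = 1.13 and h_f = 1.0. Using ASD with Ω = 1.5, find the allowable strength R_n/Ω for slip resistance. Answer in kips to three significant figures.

94.1 kips

R_n = μ · D_u · h_f · T_b · n_s · n_b = 0.35 × 1.13 × 1.0 × 51 × 1 × 7 = 141.2 kips.
Allowable strength R_n/Ω = 141.2 / 1.5 = 94.1 kips.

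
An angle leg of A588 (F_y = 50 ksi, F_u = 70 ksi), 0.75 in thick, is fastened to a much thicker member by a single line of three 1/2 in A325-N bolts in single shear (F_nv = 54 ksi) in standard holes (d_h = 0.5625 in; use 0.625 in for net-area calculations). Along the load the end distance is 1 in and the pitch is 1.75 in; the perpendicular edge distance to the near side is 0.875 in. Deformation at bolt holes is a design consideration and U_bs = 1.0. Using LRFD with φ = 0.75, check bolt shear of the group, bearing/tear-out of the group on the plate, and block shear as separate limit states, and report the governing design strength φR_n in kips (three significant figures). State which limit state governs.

23.9 kips (bolt shear governs)

Bolt shear: A_b = π·0.5²/4 = 0.1963 in²; R_n = 54 × 0.1963 × 3 × 1 = 31.81 kips → 0.75 × 31.81 = 23.9 kips.
Bearing: edge l_c = 0.7188, r_n = 45.28 kips; interior l_c = 1.188, r_n = 63 kips; R_n = 45.28 + 2·63 = 171.3 kips → 128 kips.
Block shear: A_gv = 3.375, A_nv = 2.203, A_nt = 0.4219 in²; R_n = min(0.6F_uA_nv, 0.6F_yA_gv) + U_bs·F_u·A_nt = 122.1 kips → 91.5 kips.
Bolt shear governs: 23.9 kips.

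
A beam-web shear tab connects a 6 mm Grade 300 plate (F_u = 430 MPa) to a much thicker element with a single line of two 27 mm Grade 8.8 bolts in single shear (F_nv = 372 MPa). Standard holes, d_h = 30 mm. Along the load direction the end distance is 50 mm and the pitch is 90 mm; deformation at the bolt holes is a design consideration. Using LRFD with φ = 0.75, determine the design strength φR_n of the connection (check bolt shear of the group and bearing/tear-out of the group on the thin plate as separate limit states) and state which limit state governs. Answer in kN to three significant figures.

207 kN (bearing governs)

Bolt shear: A_b = π·27²/4 = 572.6 mm²; R_n = 372 × 572.6 × 2 × 1 / 1000 = 426 kN → 0.75 × 426 = 319 kN.
Bearing (1.2 l_c t F_u ≤ 2.4 d t F_u): upper limit = 2.4·27·6·430 / 1000 = 167.2 kN.
  Edge l_c = 50 − 30/2 = 35 → r_n = 108.4 kN; interior l_c = 90 − 30 = 60 → r_n = 167.2 kN.
  R_n,bearing = 1·108.4 + 1·167.2 = 275.5 kN → 0.75 × 275.5 = 207 kN.
Bearing governs: 207 kN.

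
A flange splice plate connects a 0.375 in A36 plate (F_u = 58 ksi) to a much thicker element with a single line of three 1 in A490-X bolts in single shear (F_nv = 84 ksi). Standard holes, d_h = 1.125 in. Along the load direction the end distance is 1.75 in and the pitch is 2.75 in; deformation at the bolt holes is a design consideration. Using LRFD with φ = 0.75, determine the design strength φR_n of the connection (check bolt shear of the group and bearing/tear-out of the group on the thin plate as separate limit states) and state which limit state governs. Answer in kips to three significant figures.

86.9 kips (bearing governs)

Bolt shear: A_b = π·1²/4 = 0.7854 in²; R_n = 84 × 0.7854 × 3 × 1 = 197.9 kips → 0.75 × 197.9 = 148 kips.
Bearing (1.2 l_c t F_u ≤ 2.4 d t F_u): upper limit = 2.4·1·0.375·58 = 52.2 kips.
  Edge l_c = 1.75 − 1.125/2 = 1.188 → r_n = 30.99 kips; interior l_c = 2.75 − 1.125 = 1.625 → r_n = 42.41 kips.
  R_n,bearing = 1·30.99 + 2·42.41 = 115.8 kips → 0.75 × 115.8 = 86.9 kips.
Bearing governs: 86.9 kips.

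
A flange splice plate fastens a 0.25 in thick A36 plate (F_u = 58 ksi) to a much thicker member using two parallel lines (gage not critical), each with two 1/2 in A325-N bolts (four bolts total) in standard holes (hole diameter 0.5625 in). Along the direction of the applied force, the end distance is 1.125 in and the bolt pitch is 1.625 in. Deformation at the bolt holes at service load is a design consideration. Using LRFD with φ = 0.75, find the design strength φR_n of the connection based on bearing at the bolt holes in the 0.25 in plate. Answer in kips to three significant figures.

Per bolt r_n = 1.2 l_c t F_u ≤ 2.4 d t F_u; upper limit = 2.4 × 0.5 × 0.25 × 58 = 17.4 kips.
Edge bolt: l_c = 1.125 − 0.5625/2 = 0.8438 in → 1.2 × 0.8438 × 0.25 × 58 = 14.68 → r_n = 14.68 kips.
Interior bolts: l_c = 1.625 − 0.5625 = 1.062 in → 1.2 × 1.062 × 0.25 × 58 = 18.49 → r_n = 17.4 kips.
R_n = 2 × 14.68 + 2 × 17.4 = 64.16 kips.
Design strength φR_n = 0.75 × 64.16 = 48.1 kips.

48.1 kips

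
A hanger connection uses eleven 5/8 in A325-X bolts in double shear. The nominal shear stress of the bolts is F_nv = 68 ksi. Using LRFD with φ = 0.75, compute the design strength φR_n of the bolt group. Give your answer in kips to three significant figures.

A_b = π × 0.625² / 4 = 0.3068 in².
R_n = F_nv · A_b · n · n_s = 68 × 0.3068 × 11 × 2 = 459 kips.
Design strength φR_n = 0.75 × 459 = 344 kips.

344 kips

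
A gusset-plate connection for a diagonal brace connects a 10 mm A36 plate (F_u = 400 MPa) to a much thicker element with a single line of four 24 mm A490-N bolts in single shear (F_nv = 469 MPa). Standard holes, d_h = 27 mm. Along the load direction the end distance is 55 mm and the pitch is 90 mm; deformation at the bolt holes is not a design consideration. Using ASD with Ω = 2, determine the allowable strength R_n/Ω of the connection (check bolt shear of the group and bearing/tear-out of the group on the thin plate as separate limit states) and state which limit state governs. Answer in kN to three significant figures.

Bolt shear: A_b = π·24²/4 = 452.4 mm²; R_n = 469 × 452.4 × 4 × 1 / 1000 = 848.7 kN → 848.7 / 2 = 424 kN.
Bearing (1.5 l_c t F_u ≤ 3.0 d t F_u): upper limit = 3.0·24·10·400 / 1000 = 288 kN.
  Edge l_c = 55 − 27/2 = 41.5 → r_n = 249 kN; interior l_c = 90 − 27 = 63 → r_n = 288 kN.
  R_n,bearing = 1·249 + 3·288 = 1113 kN → 1113 / 2 = 556 kN.
Bolt shear governs: 424 kN.

424 kN (bolt shear governs)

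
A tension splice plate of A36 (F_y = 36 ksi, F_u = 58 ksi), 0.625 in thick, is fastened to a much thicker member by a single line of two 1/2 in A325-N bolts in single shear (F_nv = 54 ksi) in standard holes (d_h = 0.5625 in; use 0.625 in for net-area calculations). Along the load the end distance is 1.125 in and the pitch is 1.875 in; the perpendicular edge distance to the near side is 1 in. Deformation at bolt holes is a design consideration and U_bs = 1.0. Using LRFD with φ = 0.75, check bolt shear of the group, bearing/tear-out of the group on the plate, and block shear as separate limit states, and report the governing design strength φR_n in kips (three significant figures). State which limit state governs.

15.9 kips (bolt shear governs)

Bolt shear: A_b = π·0.5²/4 = 0.1963 in²; R_n = 54 × 0.1963 × 2 × 1 = 21.21 kips → 0.75 × 21.21 = 15.9 kips.
Bearing: edge l_c = 0.8438, r_n = 36.7 kips; interior l_c = 1.312, r_n = 43.5 kips; R_n = 36.7 + 1·43.5 = 80.2 kips → 60.2 kips.
Block shear: A_gv = 1.875, A_nv = 1.289, A_nt = 0.4297 in²; R_n = min(0.6F_uA_nv, 0.6F_yA_gv) + U_bs·F_u·A_nt = 65.42 kips → 49.1 kips.
Bolt shear governs: 15.9 kips.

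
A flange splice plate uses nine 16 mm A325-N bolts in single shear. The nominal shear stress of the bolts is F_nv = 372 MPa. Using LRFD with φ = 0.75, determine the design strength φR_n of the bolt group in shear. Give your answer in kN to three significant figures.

505 kN

A_b = π × 16² / 4 = 201.1 mm².
R_n = F_nv · A_b · n · n_s = 372 × 201.1 × 9 × 1 / 1000 = 673.2 kN.
Design strength φR_n = 0.75 × 673.2 = 505 kN.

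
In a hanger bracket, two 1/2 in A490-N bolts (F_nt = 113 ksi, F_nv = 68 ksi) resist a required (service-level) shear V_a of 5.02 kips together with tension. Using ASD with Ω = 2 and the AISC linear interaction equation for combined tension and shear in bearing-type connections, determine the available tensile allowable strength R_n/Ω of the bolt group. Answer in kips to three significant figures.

A_b = π·0.5²/4 = 0.1963 in²; f_rv = 5.02 / (2 × 0.1963) = 12.78 ksi.
F'_nt = 1.3 F_nt − (Ω F_nt / F_nv) f_rv = 1.3·113 − (2·113/68)·12.78 = 104.4 ksi, capped at F_nt → F'_nt = 104.4 ksi.
R_n = F'_nt · A_b · n = 104.4 × 0.1963 × 2 = 41 kips.
Allowable strength R_n/Ω = 41 / 2 = 20.5 kips.

20.5 kips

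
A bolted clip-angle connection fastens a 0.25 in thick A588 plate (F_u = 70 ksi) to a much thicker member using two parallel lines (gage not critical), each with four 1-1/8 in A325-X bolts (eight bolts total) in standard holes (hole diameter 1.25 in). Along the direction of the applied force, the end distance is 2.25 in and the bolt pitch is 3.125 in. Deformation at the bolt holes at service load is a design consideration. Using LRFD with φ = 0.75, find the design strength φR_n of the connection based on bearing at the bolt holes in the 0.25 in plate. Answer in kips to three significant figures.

228 kips

Per bolt r_n = 1.2 l_c t F_u ≤ 2.4 d t F_u; upper limit = 2.4 × 1.125 × 0.25 × 70 = 47.25 kips.
Edge bolt: l_c = 2.25 − 1.25/2 = 1.625 in → 1.2 × 1.625 × 0.25 × 70 = 34.12 → r_n = 34.12 kips.
Interior bolts: l_c = 3.125 − 1.25 = 1.875 in → 1.2 × 1.875 × 0.25 × 70 = 39.38 → r_n = 39.38 kips.
R_n = 2 × 34.12 + 6 × 39.38 = 304.5 kips.
Design strength φR_n = 0.75 × 304.5 = 228 kips.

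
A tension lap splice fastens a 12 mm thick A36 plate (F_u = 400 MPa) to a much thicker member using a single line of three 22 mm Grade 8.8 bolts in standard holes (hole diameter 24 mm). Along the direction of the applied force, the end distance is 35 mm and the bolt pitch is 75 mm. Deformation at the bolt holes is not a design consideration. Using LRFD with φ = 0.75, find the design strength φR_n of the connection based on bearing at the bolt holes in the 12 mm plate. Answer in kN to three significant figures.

599 kN

Per bolt r_n = 1.5 l_c t F_u ≤ 3.0 d t F_u; upper limit = 3.0 × 22 × 12 × 400 / 1000 = 316.8 kN.
Edge bolt: l_c = 35 − 24/2 = 23 mm → 1.5 × 23 × 12 × 400 / 1000 = 165.6 → r_n = 165.6 kN.
Interior bolts: l_c = 75 − 24 = 51 mm → 1.5 × 51 × 12 × 400 / 1000 = 367.2 → r_n = 316.8 kN.
R_n = 1 × 165.6 + 2 × 316.8 = 799.2 kN.
Design strength φR_n = 0.75 × 799.2 = 599 kN.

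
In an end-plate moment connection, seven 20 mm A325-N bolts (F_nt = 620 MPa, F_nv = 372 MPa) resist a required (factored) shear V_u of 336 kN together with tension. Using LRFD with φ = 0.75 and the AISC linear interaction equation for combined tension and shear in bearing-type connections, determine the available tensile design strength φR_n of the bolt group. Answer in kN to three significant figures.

769 kN

A_b = π·20²/4 = 314.2 mm²; f_rv = 336 × 1000 / (7 × 314.2) = 152.8 MPa.
F'_nt = 1.3 F_nt − (F_nt / φF_nv) f_rv = 1.3·620 − (620/(0.75·372))·152.8 = 466.5 MPa, capped at F_nt → F'_nt = 466.5 MPa.
R_n = F'_nt · A_b · n = 466.5 × 314.2 × 7 / 1000 = 1026 kN.
Design strength φR_n = 0.75 × 1026 = 769 kN.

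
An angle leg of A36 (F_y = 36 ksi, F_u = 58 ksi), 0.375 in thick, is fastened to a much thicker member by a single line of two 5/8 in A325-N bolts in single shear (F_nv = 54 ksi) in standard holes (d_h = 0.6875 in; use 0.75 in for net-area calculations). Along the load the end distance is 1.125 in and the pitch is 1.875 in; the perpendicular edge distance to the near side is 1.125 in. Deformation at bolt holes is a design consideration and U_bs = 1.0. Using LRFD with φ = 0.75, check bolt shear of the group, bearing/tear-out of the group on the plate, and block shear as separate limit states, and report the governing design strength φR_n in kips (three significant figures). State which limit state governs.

24.9 kips (bolt shear governs)

Bolt shear: A_b = π·0.625²/4 = 0.3068 in²; R_n = 54 × 0.3068 × 2 × 1 = 33.13 kips → 0.75 × 33.13 = 24.9 kips.
Bearing: edge l_c = 0.7812, r_n = 20.39 kips; interior l_c = 1.188, r_n = 30.99 kips; R_n = 20.39 + 1·30.99 = 51.38 kips → 38.5 kips.
Block shear: A_gv = 1.125, A_nv = 0.7031, A_nt = 0.2812 in²; R_n = min(0.6F_uA_nv, 0.6F_yA_gv) + U_bs·F_u·A_nt = 40.61 kips → 30.5 kips.
Bolt shear governs: 24.9 kips.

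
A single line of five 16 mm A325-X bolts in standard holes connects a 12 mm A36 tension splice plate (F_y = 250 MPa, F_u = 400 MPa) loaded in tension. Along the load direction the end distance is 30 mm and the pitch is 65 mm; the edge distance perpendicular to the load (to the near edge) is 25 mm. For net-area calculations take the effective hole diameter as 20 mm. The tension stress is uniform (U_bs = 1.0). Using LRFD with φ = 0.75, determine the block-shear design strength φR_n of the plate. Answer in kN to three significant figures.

446 kN

Shear plane L_v = 30 + 4·65 = 290 mm; A_gv = 290 × 12 = 3480 mm².
A_nv = (290 − 4.5·20) × 12 = 2400 mm².
A_nt = (25 − 0.5·20) × 12 = 180 mm².
0.6 F_u A_nv = 576 kN; 0.6 F_y A_gv = 522 kN → shear yielding governs the shear term.
R_n = 522 + 1.0 × 400 × 180 / 1000 = 594 kN.
Design strength φR_n = 0.75 × 594 = 446 kN.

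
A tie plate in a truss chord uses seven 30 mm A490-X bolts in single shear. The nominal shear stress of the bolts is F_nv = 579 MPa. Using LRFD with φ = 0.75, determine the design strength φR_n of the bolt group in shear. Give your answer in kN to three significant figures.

2150 kN

A_b = π × 30² / 4 = 706.9 mm².
R_n = F_nv · A_b · n · n_s = 579 × 706.9 × 7 × 1 / 1000 = 2865 kN.
Design strength φR_n = 0.75 × 2865 = 2150 kN.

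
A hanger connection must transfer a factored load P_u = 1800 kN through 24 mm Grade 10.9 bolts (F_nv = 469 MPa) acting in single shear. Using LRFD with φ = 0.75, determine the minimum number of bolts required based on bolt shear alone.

A_b = π·24²/4 = 452.4 mm².
Per-bolt design strength φR_n = 0.75 × 469 × 452.4 × 1 / 1000 = 159.1 kN.
n ≥ 1800 / 159.1 = 11.31 → use 12 bolts.

12 bolts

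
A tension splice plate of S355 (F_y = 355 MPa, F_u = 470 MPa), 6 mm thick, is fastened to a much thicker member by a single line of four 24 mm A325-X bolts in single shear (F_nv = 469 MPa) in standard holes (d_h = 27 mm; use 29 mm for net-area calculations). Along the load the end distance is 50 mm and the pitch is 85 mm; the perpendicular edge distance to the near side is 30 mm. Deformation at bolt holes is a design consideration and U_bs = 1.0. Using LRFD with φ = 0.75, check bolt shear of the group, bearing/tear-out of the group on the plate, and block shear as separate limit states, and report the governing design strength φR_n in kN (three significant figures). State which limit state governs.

Bolt shear: A_b = π·24²/4 = 452.4 mm²; R_n = 469 × 452.4 × 4 × 1 / 1000 = 848.7 kN → 0.75 × 848.7 = 637 kN.
Bearing: edge l_c = 36.5, r_n = 123.5 kN; interior l_c = 58, r_n = 162.4 kN; R_n = 123.5 + 3·162.4 = 610.8 kN → 458 kN.
Block shear: A_gv = 1830, A_nv = 1221, A_nt = 93 mm²; R_n = min(0.6F_uA_nv, 0.6F_yA_gv) + U_bs·F_u·A_nt = 388 kN → 291 kN.
Block shear governs: 291 kN.

291 kN (block shear governs)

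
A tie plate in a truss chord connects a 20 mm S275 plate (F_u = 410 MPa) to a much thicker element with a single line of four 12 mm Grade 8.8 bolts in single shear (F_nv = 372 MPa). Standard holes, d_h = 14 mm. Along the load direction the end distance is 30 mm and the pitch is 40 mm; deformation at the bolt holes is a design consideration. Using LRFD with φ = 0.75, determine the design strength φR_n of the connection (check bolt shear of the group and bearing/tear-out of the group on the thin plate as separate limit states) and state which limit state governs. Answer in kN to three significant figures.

126 kN (bolt shear governs)

Bolt shear: A_b = π·12²/4 = 113.1 mm²; R_n = 372 × 113.1 × 4 × 1 / 1000 = 168.3 kN → 0.75 × 168.3 = 126 kN.
Bearing (1.2 l_c t F_u ≤ 2.4 d t F_u): upper limit = 2.4·12·20·410 / 1000 = 236.2 kN.
  Edge l_c = 30 − 14/2 = 23 → r_n = 226.3 kN; interior l_c = 40 − 14 = 26 → r_n = 236.2 kN.
  R_n,bearing = 1·226.3 + 3·236.2 = 934.8 kN → 0.75 × 934.8 = 701 kN.
Bolt shear governs: 126 kN.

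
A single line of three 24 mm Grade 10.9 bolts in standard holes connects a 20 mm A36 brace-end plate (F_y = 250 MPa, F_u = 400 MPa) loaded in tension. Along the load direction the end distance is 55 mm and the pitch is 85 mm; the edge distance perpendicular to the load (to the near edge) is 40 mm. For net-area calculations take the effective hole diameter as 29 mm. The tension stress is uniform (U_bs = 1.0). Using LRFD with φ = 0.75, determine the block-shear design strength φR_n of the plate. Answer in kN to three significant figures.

Shear plane L_v = 55 + 2·85 = 225 mm; A_gv = 225 × 20 = 4500 mm².
A_nv = (225 − 2.5·29) × 20 = 3050 mm².
A_nt = (40 − 0.5·29) × 20 = 510 mm².
0.6 F_u A_nv = 732 kN; 0.6 F_y A_gv = 675 kN → shear yielding governs the shear term.
R_n = 675 + 1.0 × 400 × 510 / 1000 = 879 kN.
Design strength φR_n = 0.75 × 879 = 659 kN.

659 kN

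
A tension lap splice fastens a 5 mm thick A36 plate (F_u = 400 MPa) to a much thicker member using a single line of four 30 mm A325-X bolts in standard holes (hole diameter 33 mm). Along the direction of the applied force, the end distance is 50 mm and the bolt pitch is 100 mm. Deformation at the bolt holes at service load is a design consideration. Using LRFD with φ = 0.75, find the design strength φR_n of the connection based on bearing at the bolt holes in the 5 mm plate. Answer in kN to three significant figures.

Per bolt r_n = 1.2 l_c t F_u ≤ 2.4 d t F_u; upper limit = 2.4 × 30 × 5 × 400 / 1000 = 144 kN.
Edge bolt: l_c = 50 − 33/2 = 33.5 mm → 1.2 × 33.5 × 5 × 400 / 1000 = 80.4 → r_n = 80.4 kN.
Interior bolts: l_c = 100 − 33 = 67 mm → 1.2 × 67 × 5 × 400 / 1000 = 160.8 → r_n = 144 kN.
R_n = 1 × 80.4 + 3 × 144 = 512.4 kN.
Design strength φR_n = 0.75 × 512.4 = 384 kN.

384 kN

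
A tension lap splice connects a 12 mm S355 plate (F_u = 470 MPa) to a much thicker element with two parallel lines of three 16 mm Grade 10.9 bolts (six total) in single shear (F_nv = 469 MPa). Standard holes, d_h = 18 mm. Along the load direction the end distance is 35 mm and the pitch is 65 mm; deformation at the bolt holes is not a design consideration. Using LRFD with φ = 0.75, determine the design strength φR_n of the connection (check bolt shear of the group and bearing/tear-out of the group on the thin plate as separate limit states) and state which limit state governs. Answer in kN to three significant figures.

Bolt shear: A_b = π·16²/4 = 201.1 mm²; R_n = 469 × 201.1 × 6 × 1 / 1000 = 565.8 kN → 0.75 × 565.8 = 424 kN.
Bearing (1.5 l_c t F_u ≤ 3.0 d t F_u): upper limit = 3.0·16·12·470 / 1000 = 270.7 kN.
  Edge l_c = 35 − 18/2 = 26 → r_n = 220 kN; interior l_c = 65 − 18 = 47 → r_n = 270.7 kN.
  R_n,bearing = 2·220 + 4·270.7 = 1523 kN → 0.75 × 1523 = 1140 kN.
Bolt shear governs: 424 kN.

424 kN (bolt shear governs)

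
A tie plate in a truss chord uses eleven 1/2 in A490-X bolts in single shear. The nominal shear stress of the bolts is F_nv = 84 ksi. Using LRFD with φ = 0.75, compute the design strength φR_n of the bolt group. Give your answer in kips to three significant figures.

136 kips

A_b = π × 0.5² / 4 = 0.1963 in².
R_n = F_nv · A_b · n · n_s = 84 × 0.1963 × 11 × 1 = 181.4 kips.
Design strength φR_n = 0.75 × 181.4 = 136 kips.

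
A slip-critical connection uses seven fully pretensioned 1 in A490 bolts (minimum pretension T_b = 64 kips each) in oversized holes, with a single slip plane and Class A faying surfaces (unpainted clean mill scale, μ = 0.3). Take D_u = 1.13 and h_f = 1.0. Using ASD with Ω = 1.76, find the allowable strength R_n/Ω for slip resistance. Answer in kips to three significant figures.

R_n = μ · D_u · h_f · T_b · n_s · n_b = 0.3 × 1.13 × 1.0 × 64 × 1 × 7 = 151.9 kips.
Allowable strength R_n/Ω = 151.9 / 1.76 = 86.3 kips.

86.3 kips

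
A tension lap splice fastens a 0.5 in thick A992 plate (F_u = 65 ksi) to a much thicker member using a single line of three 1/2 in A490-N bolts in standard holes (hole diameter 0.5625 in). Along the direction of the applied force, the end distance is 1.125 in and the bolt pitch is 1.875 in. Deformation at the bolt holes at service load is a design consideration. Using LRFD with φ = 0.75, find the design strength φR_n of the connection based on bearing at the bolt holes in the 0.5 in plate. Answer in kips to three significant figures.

83.2 kips

Per bolt r_n = 1.2 l_c t F_u ≤ 2.4 d t F_u; upper limit = 2.4 × 0.5 × 0.5 × 65 = 39 kips.
Edge bolt: l_c = 1.125 − 0.5625/2 = 0.8438 in → 1.2 × 0.8438 × 0.5 × 65 = 32.91 → r_n = 32.91 kips.
Interior bolts: l_c = 1.875 − 0.5625 = 1.312 in → 1.2 × 1.312 × 0.5 × 65 = 51.19 → r_n = 39 kips.
R_n = 1 × 32.91 + 2 × 39 = 110.9 kips.
Design strength φR_n = 0.75 × 110.9 = 83.2 kips.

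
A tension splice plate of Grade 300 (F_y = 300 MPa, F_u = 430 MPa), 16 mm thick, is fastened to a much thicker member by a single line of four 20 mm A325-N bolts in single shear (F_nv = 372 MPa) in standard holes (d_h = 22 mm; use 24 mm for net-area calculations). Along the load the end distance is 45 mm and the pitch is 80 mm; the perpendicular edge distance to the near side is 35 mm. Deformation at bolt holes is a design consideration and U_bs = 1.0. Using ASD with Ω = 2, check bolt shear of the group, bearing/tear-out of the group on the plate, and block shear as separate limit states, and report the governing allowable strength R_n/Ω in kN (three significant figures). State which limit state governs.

Bolt shear: A_b = π·20²/4 = 314.2 mm²; R_n = 372 × 314.2 × 4 × 1 / 1000 = 467.5 kN → 467.5 / 2 = 234 kN.
Bearing: edge l_c = 34, r_n = 280.7 kN; interior l_c = 58, r_n = 330.2 kN; R_n = 280.7 + 3·330.2 = 1271 kN → 636 kN.
Block shear: A_gv = 4560, A_nv = 3216, A_nt = 368 mm²; R_n = min(0.6F_uA_nv, 0.6F_yA_gv) + U_bs·F_u·A_nt = 979 kN → 490 kN.
Bolt shear governs: 234 kN.

234 kN (bolt shear governs)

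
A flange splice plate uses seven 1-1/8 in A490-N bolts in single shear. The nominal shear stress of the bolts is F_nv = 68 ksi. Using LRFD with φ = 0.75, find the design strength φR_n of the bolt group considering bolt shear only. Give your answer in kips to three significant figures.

355 kips

A_b = π × 1.125² / 4 = 0.994 in².
R_n = F_nv · A_b · n · n_s = 68 × 0.994 × 7 × 1 = 473.2 kips.
Design strength φR_n = 0.75 × 473.2 = 355 kips.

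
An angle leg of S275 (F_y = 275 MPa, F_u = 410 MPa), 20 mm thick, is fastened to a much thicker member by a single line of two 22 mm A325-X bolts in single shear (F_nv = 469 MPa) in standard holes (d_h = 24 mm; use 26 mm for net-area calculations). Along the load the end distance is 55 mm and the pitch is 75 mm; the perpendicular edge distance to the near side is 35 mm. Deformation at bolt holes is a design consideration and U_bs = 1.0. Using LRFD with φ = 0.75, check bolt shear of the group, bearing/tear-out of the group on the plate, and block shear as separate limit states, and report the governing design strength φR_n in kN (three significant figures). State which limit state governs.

267 kN (bolt shear governs)

Bolt shear: A_b = π·22²/4 = 380.1 mm²; R_n = 469 × 380.1 × 2 × 1 / 1000 = 356.6 kN → 0.75 × 356.6 = 267 kN.
Bearing: edge l_c = 43, r_n = 423.1 kN; interior l_c = 51, r_n = 433 kN; R_n = 423.1 + 1·433 = 856.1 kN → 642 kN.
Block shear: A_gv = 2600, A_nv = 1820, A_nt = 440 mm²; R_n = min(0.6F_uA_nv, 0.6F_yA_gv) + U_bs·F_u·A_nt = 609.4 kN → 457 kN.
Bolt shear governs: 267 kN.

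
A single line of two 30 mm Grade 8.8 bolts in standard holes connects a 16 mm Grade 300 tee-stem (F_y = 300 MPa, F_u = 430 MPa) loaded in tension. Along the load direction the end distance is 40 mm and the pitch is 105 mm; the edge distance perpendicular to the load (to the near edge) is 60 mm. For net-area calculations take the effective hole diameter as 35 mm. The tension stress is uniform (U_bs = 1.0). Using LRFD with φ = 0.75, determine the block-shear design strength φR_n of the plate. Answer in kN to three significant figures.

506 kN

Shear plane L_v = 40 + 1·105 = 145 mm; A_gv = 145 × 16 = 2320 mm².
A_nv = (145 − 1.5·35) × 16 = 1480 mm².
A_nt = (60 − 0.5·35) × 16 = 680 mm².
0.6 F_u A_nv = 381.8 kN; 0.6 F_y A_gv = 417.6 kN → shear rupture governs the shear term.
R_n = 381.8 + 1.0 × 430 × 680 / 1000 = 674.2 kN.
Design strength φR_n = 0.75 × 674.2 = 506 kN.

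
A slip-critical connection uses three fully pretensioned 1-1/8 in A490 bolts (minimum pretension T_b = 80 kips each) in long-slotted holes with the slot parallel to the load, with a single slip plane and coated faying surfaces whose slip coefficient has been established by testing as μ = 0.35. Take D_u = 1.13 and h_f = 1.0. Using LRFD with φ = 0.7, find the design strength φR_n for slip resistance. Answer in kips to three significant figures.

R_n = μ · D_u · h_f · T_b · n_s · n_b = 0.35 × 1.13 × 1.0 × 80 × 1 × 3 = 94.92 kips.
Design strength φR_n = 0.7 × 94.92 = 66.4 kips.

66.4 kips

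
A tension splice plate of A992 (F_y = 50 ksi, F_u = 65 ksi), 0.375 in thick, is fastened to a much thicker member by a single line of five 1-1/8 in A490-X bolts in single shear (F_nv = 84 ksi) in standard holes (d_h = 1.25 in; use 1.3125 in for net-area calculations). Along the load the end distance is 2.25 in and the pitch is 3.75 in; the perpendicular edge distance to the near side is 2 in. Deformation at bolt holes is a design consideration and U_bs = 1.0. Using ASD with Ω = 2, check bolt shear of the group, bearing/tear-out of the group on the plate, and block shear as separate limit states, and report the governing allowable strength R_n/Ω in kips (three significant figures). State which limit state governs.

99.3 kips (block shear governs)

Bolt shear: A_b = π·1.125²/4 = 0.994 in²; R_n = 84 × 0.994 × 5 × 1 = 417.5 kips → 417.5 / 2 = 209 kips.
Bearing: edge l_c = 1.625, r_n = 47.53 kips; interior l_c = 2.5, r_n = 65.81 kips; R_n = 47.53 + 4·65.81 = 310.8 kips → 155 kips.
Block shear: A_gv = 6.469, A_nv = 4.254, A_nt = 0.5039 in²; R_n = min(0.6F_uA_nv, 0.6F_yA_gv) + U_bs·F_u·A_nt = 198.7 kips → 99.3 kips.
Block shear governs: 99.3 kips.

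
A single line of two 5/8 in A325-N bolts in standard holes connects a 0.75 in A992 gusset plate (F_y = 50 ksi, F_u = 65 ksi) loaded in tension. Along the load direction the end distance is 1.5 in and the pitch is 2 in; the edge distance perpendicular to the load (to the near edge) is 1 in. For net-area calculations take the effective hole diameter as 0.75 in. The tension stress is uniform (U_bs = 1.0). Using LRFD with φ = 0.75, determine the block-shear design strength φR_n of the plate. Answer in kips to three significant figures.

Shear plane L_v = 1.5 + 1·2 = 3.5 in; A_gv = 3.5 × 0.75 = 2.625 in².
A_nv = (3.5 − 1.5·0.75) × 0.75 = 1.781 in².
A_nt = (1 − 0.5·0.75) × 0.75 = 0.4688 in².
0.6 F_u A_nv = 69.47 kips; 0.6 F_y A_gv = 78.75 kips → shear rupture governs the shear term.
R_n = 69.47 + 1.0 × 65 × 0.4688 = 99.94 kips.
Design strength φR_n = 0.75 × 99.94 = 75 kips.

75 kips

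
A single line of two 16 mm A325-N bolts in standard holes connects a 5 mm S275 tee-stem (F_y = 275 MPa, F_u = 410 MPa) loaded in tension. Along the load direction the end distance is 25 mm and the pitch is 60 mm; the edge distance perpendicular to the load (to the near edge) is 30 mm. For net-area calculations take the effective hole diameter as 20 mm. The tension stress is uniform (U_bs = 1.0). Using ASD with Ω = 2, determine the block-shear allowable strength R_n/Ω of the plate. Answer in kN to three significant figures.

54.3 kN

Shear plane L_v = 25 + 1·60 = 85 mm; A_gv = 85 × 5 = 425 mm².
A_nv = (85 − 1.5·20) × 5 = 275 mm².
A_nt = (30 − 0.5·20) × 5 = 100 mm².
0.6 F_u A_nv = 67.65 kN; 0.6 F_y A_gv = 70.12 kN → shear rupture governs the shear term.
R_n = 67.65 + 1.0 × 410 × 100 / 1000 = 108.7 kN.
Allowable strength R_n/Ω = 108.7 / 2 = 54.3 kN.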